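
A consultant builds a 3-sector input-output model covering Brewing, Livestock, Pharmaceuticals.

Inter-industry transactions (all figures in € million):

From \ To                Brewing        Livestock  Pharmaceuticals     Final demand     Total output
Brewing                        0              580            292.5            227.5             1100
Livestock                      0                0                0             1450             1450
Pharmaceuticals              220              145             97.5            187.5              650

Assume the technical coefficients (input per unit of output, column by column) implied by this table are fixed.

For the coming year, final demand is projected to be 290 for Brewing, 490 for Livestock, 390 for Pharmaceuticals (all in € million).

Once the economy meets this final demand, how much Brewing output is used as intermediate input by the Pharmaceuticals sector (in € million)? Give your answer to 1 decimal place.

Technical coefficients a_ij = z_ij / X_j:
  a_11 = 0/1100 = 0.00, a_21 = 0/1100 = 0.00, a_31 = 220/1100 = 0.20
  a_12 = 580/1450 = 0.40, a_22 = 0/1450 = 0.00, a_32 = 145/1450 = 0.10
  a_13 = 292.5/650 = 0.45, a_23 = 0/650 = 0.00, a_33 = 97.5/650 = 0.15
I − A =
  [   1.00    -0.40    -0.45]
  [   0.00     1.00     0.00]
  [  -0.20    -0.10     0.85]
Cofactors of I−A, C_ij = (−1)^(i+j)·(minor ij) (rows/columns in the sector order above):
  C_11 = (1.00)(0.85) − (0.00)(-0.10) = 0.8500
  C_12 = −[(0.00)(0.85) − (0.00)(-0.20)] = 0.0000
  C_13 = (0.00)(-0.10) − (1.00)(-0.20) = 0.2000
  C_21 = −[(-0.40)(0.85) − (-0.45)(-0.10)] = 0.3850
  C_22 = (1.00)(0.85) − (-0.45)(-0.20) = 0.7600
  C_23 = −[(1.00)(-0.10) − (-0.40)(-0.20)] = 0.1800
  C_31 = (-0.40)(0.00) − (-0.45)(1.00) = 0.4500
  C_32 = −[(1.00)(0.00) − (-0.45)(0.00)] = 0.0000
  C_33 = (1.00)(1.00) − (-0.40)(0.00) = 1.0000
det(I−A) = Σ_j (I−A)_1j·C_1j = (1.00)(0.8500) + (-0.40)(0.0000) + (-0.45)(0.2000) = 0.7600
adj(I−A) = Cᵀ =
  [ 0.8500   0.3850   0.4500]
  [ 0.0000   0.7600   0.0000]
  [ 0.2000   0.1800   1.0000]
(I − A)⁻¹ = adj(I−A) / det(I−A) ≈
  [   1.1184     0.5066     0.5921]
  [   0.0000     1.0000     0.0000]
  [   0.2632     0.2368     1.3158]
First solve x = (I − A)⁻¹ d = adj(I−A)·d / det(I−A); in particular x_3 = (0.2000·290 + 0.1800·490 + 1.0000·390) / 0.7600 = 536.20 / 0.7600 ≈ 705.526.
Intermediate flow from 1 to 3: z_13 = a_13 · x_3 = 0.45 × 536.20 / 0.7600 = 241.29 / 0.7600 ≈ 317.5.

z_13 = 317.5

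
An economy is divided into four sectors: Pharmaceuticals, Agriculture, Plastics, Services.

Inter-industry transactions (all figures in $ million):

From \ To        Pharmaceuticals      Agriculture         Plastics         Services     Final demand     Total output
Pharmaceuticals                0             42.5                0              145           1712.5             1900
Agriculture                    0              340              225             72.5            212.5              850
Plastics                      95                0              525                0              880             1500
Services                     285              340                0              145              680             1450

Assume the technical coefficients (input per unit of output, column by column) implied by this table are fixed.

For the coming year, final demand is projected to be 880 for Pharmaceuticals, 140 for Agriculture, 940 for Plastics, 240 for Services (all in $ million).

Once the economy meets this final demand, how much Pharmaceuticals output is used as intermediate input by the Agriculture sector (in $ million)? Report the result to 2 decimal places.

Technical coefficients a_ij = z_ij / X_j:
  a_11 = 0/1900 = 0.00, a_21 = 0/1900 = 0.00, a_31 = 95/1900 = 0.05, a_41 = 285/1900 = 0.15
  a_12 = 42.5/850 = 0.05, a_22 = 340/850 = 0.40, a_32 = 0/850 = 0.00, a_42 = 340/850 = 0.40
  a_13 = 0/1500 = 0.00, a_23 = 225/1500 = 0.15, a_33 = 525/1500 = 0.35, a_43 = 0/1500 = 0.00
  a_14 = 145/1450 = 0.10, a_24 = 72.5/1450 = 0.05, a_34 = 0/1450 = 0.00, a_44 = 145/1450 = 0.10
I − A =
  [   1.00    -0.05     0.00    -0.10]
  [   0.00     0.60    -0.15    -0.05]
  [  -0.05     0.00     0.65     0.00]
  [  -0.15    -0.40     0.00     0.90]
Compute the cofactors C_ij = (−1)^(i+j)·(3×3 minor ij) of I−A; the adjugate is their transpose:
adj(I−A) = Cᵀ =
  [ 0.338000   0.055250   0.012750   0.040625]
  [ 0.011625   0.575250   0.132750   0.033250]
  [ 0.026000   0.004250   0.510625   0.003125]
  [ 0.061500   0.264875   0.061125   0.389625]
det(I−A) = Σ_j (I−A)_1j·C_1j = (1.00)(0.338000) + (-0.05)(0.011625) + (0.00)(0.026000) + (-0.10)(0.061500) = 0.33126875
(I − A)⁻¹ = adj(I−A) / det(I−A) ≈
  [   1.0203     0.1668     0.0385     0.1226]
  [   0.0351     1.7365     0.4007     0.1004]
  [   0.0785     0.0128     1.5414     0.0094]
  [   0.1856     0.7996     0.1845     1.1762]
First solve x = (I − A)⁻¹ d = adj(I−A)·d / det(I−A); in particular x_2 = (0.011625·880 + 0.575250·140 + 0.132750·940 + 0.033250·240) / 0.33126875 = 223.53 / 0.33126875 ≈ 674.7694.
Intermediate flow from 1 to 2: z_12 = a_12 · x_2 = 0.05 × 223.53 / 0.33126875 = 11.1765 / 0.33126875 ≈ 33.74.

z_12 = 33.74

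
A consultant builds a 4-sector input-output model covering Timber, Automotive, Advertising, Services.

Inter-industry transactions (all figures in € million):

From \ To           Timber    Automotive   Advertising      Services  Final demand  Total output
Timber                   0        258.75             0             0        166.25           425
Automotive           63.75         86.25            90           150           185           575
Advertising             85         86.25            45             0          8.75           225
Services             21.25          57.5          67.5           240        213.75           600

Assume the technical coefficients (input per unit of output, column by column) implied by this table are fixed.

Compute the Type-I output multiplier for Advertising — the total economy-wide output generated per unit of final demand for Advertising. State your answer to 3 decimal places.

m_3 = 4.281

Technical coefficients a_ij = z_ij / X_j:
  a_11 = 0/425 = 0.00, a_21 = 63.75/425 = 0.15, a_31 = 85/425 = 0.20, a_41 = 21.25/425 = 0.05
  a_12 = 258.75/575 = 0.45, a_22 = 86.25/575 = 0.15, a_32 = 86.25/575 = 0.15, a_42 = 57.5/575 = 0.10
  a_13 = 0/225 = 0.00, a_23 = 90/225 = 0.40, a_33 = 45/225 = 0.20, a_43 = 67.5/225 = 0.30
  a_14 = 0/600 = 0.00, a_24 = 150/600 = 0.25, a_34 = 0/600 = 0.00, a_44 = 240/600 = 0.40
I − A =
  [   1.00    -0.45     0.00     0.00]
  [  -0.15     0.85    -0.40    -0.25]
  [  -0.20    -0.15     0.80     0.00]
  [  -0.05    -0.10    -0.30     0.60]
Compute the cofactors C_ij = (−1)^(i+j)·(3×3 minor ij) of I−A; the adjugate is their transpose:
adj(I−A) = Cᵀ =
  [ 0.340750   0.216000   0.141750   0.090000]
  [ 0.145000   0.480000   0.315000   0.200000]
  [ 0.112375   0.144000   0.438875   0.060000]
  [ 0.108750   0.170000   0.283750   0.530000]
det(I−A) = Σ_j (I−A)_1j·C_1j = (1.00)(0.340750) + (-0.45)(0.145000) + (0.00)(0.112375) + (0.00)(0.108750) = 0.2755
(I − A)⁻¹ = adj(I−A) / det(I−A) ≈
  [   1.2368     0.7840     0.5145     0.3267]
  [   0.5263     1.7423     1.1434     0.7260]
  [   0.4079     0.5227     1.5930     0.2178]
  [   0.3947     0.6171     1.0299     1.9238]
The output multiplier for sector j is the column-j sum of the Leontief inverse (I − A)⁻¹ = adj(I−A) / det(I−A).
Column 3 of adj(I−A): (0.141750, 0.315000, 0.438875, 0.283750); det(I−A) = 0.2755.
m_3 = (0.141750 + 0.315000 + 0.438875 + 0.283750) / 0.2755 = 1.179375 / 0.2755 ≈ 4.281.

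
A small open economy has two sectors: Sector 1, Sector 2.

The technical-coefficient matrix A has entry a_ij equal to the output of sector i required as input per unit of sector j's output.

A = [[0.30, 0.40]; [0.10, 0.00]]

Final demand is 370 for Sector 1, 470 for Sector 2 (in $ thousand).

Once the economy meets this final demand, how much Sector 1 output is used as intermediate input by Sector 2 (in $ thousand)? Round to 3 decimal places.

I − A =
  [   0.70    -0.40]
  [  -0.10     1.00]
det(I−A) = (0.70)(1.00) − (-0.40)(-0.10) = 0.6600
adj(I−A) = [[1.00, 0.40], [0.10, 0.70]]
(I − A)⁻¹ = adj(I−A) / det(I−A) ≈
  [   1.5152     0.6061]
  [   0.1515     1.0606]
First solve x = (I − A)⁻¹ d = adj(I−A)·d / det(I−A); in particular x_2 = (0.10·370 + 0.70·470) / 0.6600 = 366.00 / 0.6600 ≈ 554.54545.
Intermediate flow from 1 to 2: z_12 = a_12 · x_2 = 0.40 × 366.00 / 0.6600 = 146.40 / 0.6600 ≈ 221.818.

z_12 = 221.818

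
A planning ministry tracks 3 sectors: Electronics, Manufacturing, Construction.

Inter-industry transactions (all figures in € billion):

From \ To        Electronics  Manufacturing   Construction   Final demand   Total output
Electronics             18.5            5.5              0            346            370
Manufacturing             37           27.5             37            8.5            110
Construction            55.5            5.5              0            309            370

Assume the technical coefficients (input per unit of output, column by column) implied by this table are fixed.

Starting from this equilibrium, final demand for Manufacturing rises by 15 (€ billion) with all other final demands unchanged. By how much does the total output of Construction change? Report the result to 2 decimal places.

Δx_C = 1.18

Technical coefficients a_ij = z_ij / X_j:
  a_EE = 18.5/370 = 0.05, a_ME = 37/370 = 0.10, a_CE = 55.5/370 = 0.15
  a_EM = 5.5/110 = 0.05, a_MM = 27.5/110 = 0.25, a_CM = 5.5/110 = 0.05
  a_EC = 0/370 = 0.00, a_MC = 37/370 = 0.10, a_CC = 0/370 = 0.00
I − A =
  [   0.95    -0.05     0.00]
  [  -0.10     0.75    -0.10]
  [  -0.15    -0.05     1.00]
Cofactors of I−A, C_ij = (−1)^(i+j)·(minor ij) (rows/columns in the sector order above):
  C_11 = (0.75)(1.00) − (-0.10)(-0.05) = 0.7450
  C_12 = −[(-0.10)(1.00) − (-0.10)(-0.15)] = 0.1150
  C_13 = (-0.10)(-0.05) − (0.75)(-0.15) = 0.1175
  C_21 = −[(-0.05)(1.00) − (0.00)(-0.05)] = 0.0500
  C_22 = (0.95)(1.00) − (0.00)(-0.15) = 0.9500
  C_23 = −[(0.95)(-0.05) − (-0.05)(-0.15)] = 0.0550
  C_31 = (-0.05)(-0.10) − (0.00)(0.75) = 0.0050
  C_32 = −[(0.95)(-0.10) − (0.00)(-0.10)] = 0.0950
  C_33 = (0.95)(0.75) − (-0.05)(-0.10) = 0.7075
det(I−A) = Σ_j (I−A)_1j·C_1j = (0.95)(0.7450) + (-0.05)(0.1150) + (0.00)(0.1175) = 0.7020
adj(I−A) = Cᵀ =
  [ 0.7450   0.0500   0.0050]
  [ 0.1150   0.9500   0.0950]
  [ 0.1175   0.0550   0.7075]
(I − A)⁻¹ = adj(I−A) / det(I−A) ≈
  [   1.0613     0.0712     0.0071]
  [   0.1638     1.3533     0.1353]
  [   0.1674     0.0783     1.0078]
Δx = (I − A)⁻¹ Δd with Δd having +15 in the Manufacturing component and 0 elsewhere.
So Δx_C = L_CM · (+15), where L_CM = adj(I−A)_CM / det(I−A) = 0.0550 / 0.7020.
Δx_C = 0.0550 × (+15) / 0.7020 = 0.825 / 0.7020 ≈ 1.18.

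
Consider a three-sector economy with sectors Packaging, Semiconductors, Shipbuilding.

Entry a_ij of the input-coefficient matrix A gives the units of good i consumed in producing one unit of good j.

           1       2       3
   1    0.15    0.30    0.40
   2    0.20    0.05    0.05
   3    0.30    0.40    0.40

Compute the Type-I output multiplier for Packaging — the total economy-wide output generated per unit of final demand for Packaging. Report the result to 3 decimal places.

m_1 = 3.737

I − A =
  [   0.85    -0.30    -0.40]
  [  -0.20     0.95    -0.05]
  [  -0.30    -0.40     0.60]
Cofactors of I−A, C_ij = (−1)^(i+j)·(minor ij) (rows/columns in the sector order above):
  C_11 = (0.95)(0.60) − (-0.05)(-0.40) = 0.5500
  C_12 = −[(-0.20)(0.60) − (-0.05)(-0.30)] = 0.1350
  C_13 = (-0.20)(-0.40) − (0.95)(-0.30) = 0.3650
  C_21 = −[(-0.30)(0.60) − (-0.40)(-0.40)] = 0.3400
  C_22 = (0.85)(0.60) − (-0.40)(-0.30) = 0.3900
  C_23 = −[(0.85)(-0.40) − (-0.30)(-0.30)] = 0.4300
  C_31 = (-0.30)(-0.05) − (-0.40)(0.95) = 0.3950
  C_32 = −[(0.85)(-0.05) − (-0.40)(-0.20)] = 0.1225
  C_33 = (0.85)(0.95) − (-0.30)(-0.20) = 0.7475
det(I−A) = Σ_j (I−A)_1j·C_1j = (0.85)(0.5500) + (-0.30)(0.1350) + (-0.40)(0.3650) = 0.2810
adj(I−A) = Cᵀ =
  [ 0.5500   0.3400   0.3950]
  [ 0.1350   0.3900   0.1225]
  [ 0.3650   0.4300   0.7475]
(I − A)⁻¹ = adj(I−A) / det(I−A) ≈
  [   1.9573     1.2100     1.4057]
  [   0.4804     1.3879     0.4359]
  [   1.2989     1.5302     2.6601]
The output multiplier for sector j is the column-j sum of the Leontief inverse (I − A)⁻¹ = adj(I−A) / det(I−A).
Column 1 of adj(I−A): (0.5500, 0.1350, 0.3650); det(I−A) = 0.2810.
m_1 = (0.5500 + 0.1350 + 0.3650) / 0.2810 = 1.05 / 0.2810 ≈ 3.737.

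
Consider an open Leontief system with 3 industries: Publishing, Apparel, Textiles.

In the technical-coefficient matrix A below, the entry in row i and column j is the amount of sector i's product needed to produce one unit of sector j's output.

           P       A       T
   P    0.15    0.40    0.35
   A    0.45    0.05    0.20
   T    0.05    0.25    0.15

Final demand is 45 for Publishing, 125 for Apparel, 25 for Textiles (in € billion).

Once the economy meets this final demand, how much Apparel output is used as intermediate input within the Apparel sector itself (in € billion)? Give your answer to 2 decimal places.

I − A =
  [   0.85    -0.40    -0.35]
  [  -0.45     0.95    -0.20]
  [  -0.05    -0.25     0.85]
Cofactors of I−A, C_ij = (−1)^(i+j)·(minor ij) (rows/columns in the sector order above):
  C_11 = (0.95)(0.85) − (-0.20)(-0.25) = 0.7575
  C_12 = −[(-0.45)(0.85) − (-0.20)(-0.05)] = 0.3925
  C_13 = (-0.45)(-0.25) − (0.95)(-0.05) = 0.1600
  C_21 = −[(-0.40)(0.85) − (-0.35)(-0.25)] = 0.4275
  C_22 = (0.85)(0.85) − (-0.35)(-0.05) = 0.7050
  C_23 = −[(0.85)(-0.25) − (-0.40)(-0.05)] = 0.2325
  C_31 = (-0.40)(-0.20) − (-0.35)(0.95) = 0.4125
  C_32 = −[(0.85)(-0.20) − (-0.35)(-0.45)] = 0.3275
  C_33 = (0.85)(0.95) − (-0.40)(-0.45) = 0.6275
det(I−A) = Σ_j (I−A)_1j·C_1j = (0.85)(0.7575) + (-0.40)(0.3925) + (-0.35)(0.1600) = 0.430875
adj(I−A) = Cᵀ =
  [ 0.7575   0.4275   0.4125]
  [ 0.3925   0.7050   0.3275]
  [ 0.1600   0.2325   0.6275]
(I − A)⁻¹ = adj(I−A) / det(I−A) ≈
  [   1.7581     0.9922     0.9574]
  [   0.9109     1.6362     0.7601]
  [   0.3713     0.5396     1.4563]
First solve x = (I − A)⁻¹ d = adj(I−A)·d / det(I−A); in particular x_A = (0.3925·45 + 0.7050·125 + 0.3275·25) / 0.430875 = 113.975 / 0.430875 ≈ 264.5199.
Intermediate flow from A to A: z_AA = a_AA · x_A = 0.05 × 113.975 / 0.430875 = 5.69875 / 0.430875 ≈ 13.23.

z_AA = 13.23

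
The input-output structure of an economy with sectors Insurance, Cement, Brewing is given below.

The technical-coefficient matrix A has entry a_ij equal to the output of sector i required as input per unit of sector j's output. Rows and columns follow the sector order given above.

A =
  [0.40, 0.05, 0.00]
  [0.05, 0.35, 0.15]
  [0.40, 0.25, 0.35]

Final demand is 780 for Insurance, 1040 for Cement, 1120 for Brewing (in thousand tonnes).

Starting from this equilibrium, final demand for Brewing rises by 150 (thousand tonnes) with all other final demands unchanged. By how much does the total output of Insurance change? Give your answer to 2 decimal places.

Δx_1 = 4.97

I − A =
  [   0.60    -0.05     0.00]
  [  -0.05     0.65    -0.15]
  [  -0.40    -0.25     0.65]
Cofactors of I−A, C_ij = (−1)^(i+j)·(minor ij) (rows/columns in the sector order above):
  C_11 = (0.65)(0.65) − (-0.15)(-0.25) = 0.3850
  C_12 = −[(-0.05)(0.65) − (-0.15)(-0.40)] = 0.0925
  C_13 = (-0.05)(-0.25) − (0.65)(-0.40) = 0.2725
  C_21 = −[(-0.05)(0.65) − (0.00)(-0.25)] = 0.0325
  C_22 = (0.60)(0.65) − (0.00)(-0.40) = 0.3900
  C_23 = −[(0.60)(-0.25) − (-0.05)(-0.40)] = 0.1700
  C_31 = (-0.05)(-0.15) − (0.00)(0.65) = 0.0075
  C_32 = −[(0.60)(-0.15) − (0.00)(-0.05)] = 0.0900
  C_33 = (0.60)(0.65) − (-0.05)(-0.05) = 0.3875
det(I−A) = Σ_j (I−A)_1j·C_1j = (0.60)(0.3850) + (-0.05)(0.0925) + (0.00)(0.2725) = 0.226375
adj(I−A) = Cᵀ =
  [ 0.3850   0.0325   0.0075]
  [ 0.0925   0.3900   0.0900]
  [ 0.2725   0.1700   0.3875]
(I − A)⁻¹ = adj(I−A) / det(I−A) ≈
  [   1.7007     0.1436     0.0331]
  [   0.4086     1.7228     0.3976]
  [   1.2038     0.7510     1.7118]
Δx = (I − A)⁻¹ Δd with Δd having +150 in the Brewing component and 0 elsewhere.
So Δx_1 = L_13 · (+150), where L_13 = adj(I−A)_13 / det(I−A) = 0.0075 / 0.226375.
Δx_1 = 0.0075 × (+150) / 0.226375 = 1.125 / 0.226375 ≈ 4.97.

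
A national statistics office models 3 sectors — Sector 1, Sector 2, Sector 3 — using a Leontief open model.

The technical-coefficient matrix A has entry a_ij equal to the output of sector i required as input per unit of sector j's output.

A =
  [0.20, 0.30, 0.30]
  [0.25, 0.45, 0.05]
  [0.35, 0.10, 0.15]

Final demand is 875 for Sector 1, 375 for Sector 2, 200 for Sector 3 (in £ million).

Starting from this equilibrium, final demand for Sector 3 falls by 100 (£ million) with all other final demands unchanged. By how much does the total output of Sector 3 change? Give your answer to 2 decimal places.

I − A =
  [   0.80    -0.30    -0.30]
  [  -0.25     0.55    -0.05]
  [  -0.35    -0.10     0.85]
Cofactors of I−A, C_ij = (−1)^(i+j)·(minor ij) (rows/columns in the sector order above):
  C_11 = (0.55)(0.85) − (-0.05)(-0.10) = 0.4625
  C_12 = −[(-0.25)(0.85) − (-0.05)(-0.35)] = 0.2300
  C_13 = (-0.25)(-0.10) − (0.55)(-0.35) = 0.2175
  C_21 = −[(-0.30)(0.85) − (-0.30)(-0.10)] = 0.2850
  C_22 = (0.80)(0.85) − (-0.30)(-0.35) = 0.5750
  C_23 = −[(0.80)(-0.10) − (-0.30)(-0.35)] = 0.1850
  C_31 = (-0.30)(-0.05) − (-0.30)(0.55) = 0.1800
  C_32 = −[(0.80)(-0.05) − (-0.30)(-0.25)] = 0.1150
  C_33 = (0.80)(0.55) − (-0.30)(-0.25) = 0.3650
det(I−A) = Σ_j (I−A)_1j·C_1j = (0.80)(0.4625) + (-0.30)(0.2300) + (-0.30)(0.2175) = 0.23575
adj(I−A) = Cᵀ =
  [ 0.4625   0.2850   0.1800]
  [ 0.2300   0.5750   0.1150]
  [ 0.2175   0.1850   0.3650]
(I − A)⁻¹ = adj(I−A) / det(I−A) ≈
  [   1.9618     1.2089     0.7635]
  [   0.9756     2.4390     0.4878]
  [   0.9226     0.7847     1.5483]
Δx = (I − A)⁻¹ Δd with Δd having -100 in the Sector 3 component and 0 elsewhere.
So Δx_3 = L_33 · (-100), where L_33 = adj(I−A)_33 / det(I−A) = 0.3650 / 0.23575.
Δx_3 = 0.3650 × (-100) / 0.23575 = -36.50 / 0.23575 ≈ -154.83.

Δx_3 = -154.83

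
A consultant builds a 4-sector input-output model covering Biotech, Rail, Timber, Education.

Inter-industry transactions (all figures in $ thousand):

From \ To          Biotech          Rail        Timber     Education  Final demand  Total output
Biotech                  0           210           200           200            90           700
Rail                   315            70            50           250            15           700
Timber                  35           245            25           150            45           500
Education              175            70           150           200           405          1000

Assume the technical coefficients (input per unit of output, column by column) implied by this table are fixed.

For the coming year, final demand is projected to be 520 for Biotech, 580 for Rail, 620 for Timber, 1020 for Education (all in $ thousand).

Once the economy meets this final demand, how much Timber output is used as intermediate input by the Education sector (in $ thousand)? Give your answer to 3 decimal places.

z_TE = 600.325

Technical coefficients a_ij = z_ij / X_j:
  a_BB = 0/700 = 0.00, a_RB = 315/700 = 0.45, a_TB = 35/700 = 0.05, a_EB = 175/700 = 0.25
  a_BR = 210/700 = 0.30, a_RR = 70/700 = 0.10, a_TR = 245/700 = 0.35, a_ER = 70/700 = 0.10
  a_BT = 200/500 = 0.40, a_RT = 50/500 = 0.10, a_TT = 25/500 = 0.05, a_ET = 150/500 = 0.30
  a_BE = 200/1000 = 0.20, a_RE = 250/1000 = 0.25, a_TE = 150/1000 = 0.15, a_EE = 200/1000 = 0.20
I − A =
  [   1.00    -0.30    -0.40    -0.20]
  [  -0.45     0.90    -0.10    -0.25]
  [  -0.05    -0.35     0.95    -0.15]
  [  -0.25    -0.10    -0.30     0.80]
Compute the cofactors C_ij = (−1)^(i+j)·(3×3 minor ij) of I−A; the adjugate is their transpose:
adj(I−A) = Cᵀ =
  [ 0.564000   0.372500   0.380500   0.328750]
  [ 0.392625   0.633500   0.346000   0.361000]
  [ 0.223125   0.301750   0.514250   0.246500]
  [ 0.309000   0.308750   0.355000   0.609250]
det(I−A) = Σ_j (I−A)_1j·C_1j = (1.00)(0.564000) + (-0.30)(0.392625) + (-0.40)(0.223125) + (-0.20)(0.309000) = 0.2951625
(I − A)⁻¹ = adj(I−A) / det(I−A) ≈
  [   1.9108     1.2620     1.2891     1.1138]
  [   1.3302     2.1463     1.1722     1.2231]
  [   0.7559     1.0223     1.7423     0.8351]
  [   1.0469     1.0460     1.2027     2.0641]
First solve x = (I − A)⁻¹ d = adj(I−A)·d / det(I−A); in particular x_E = (0.309000·520 + 0.308750·580 + 0.355000·620 + 0.609250·1020) / 0.2951625 = 1181.29 / 0.2951625 ≈ 4002.16830.
Intermediate flow from T to E: z_TE = a_TE · x_E = 0.15 × 1181.29 / 0.2951625 = 177.1935 / 0.2951625 ≈ 600.325.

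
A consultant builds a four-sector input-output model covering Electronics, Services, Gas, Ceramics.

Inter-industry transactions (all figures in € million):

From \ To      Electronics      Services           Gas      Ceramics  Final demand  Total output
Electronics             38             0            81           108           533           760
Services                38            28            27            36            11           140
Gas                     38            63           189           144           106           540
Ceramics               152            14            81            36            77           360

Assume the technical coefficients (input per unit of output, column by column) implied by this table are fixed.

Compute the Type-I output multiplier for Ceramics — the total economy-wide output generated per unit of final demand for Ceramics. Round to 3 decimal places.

m_C = 3.610

Technical coefficients a_ij = z_ij / X_j:
  a_EE = 38/760 = 0.05, a_SE = 38/760 = 0.05, a_GE = 38/760 = 0.05, a_CE = 152/760 = 0.20
  a_ES = 0/140 = 0.00, a_SS = 28/140 = 0.20, a_GS = 63/140 = 0.45, a_CS = 14/140 = 0.10
  a_EG = 81/540 = 0.15, a_SG = 27/540 = 0.05, a_GG = 189/540 = 0.35, a_CG = 81/540 = 0.15
  a_EC = 108/360 = 0.30, a_SC = 36/360 = 0.10, a_GC = 144/360 = 0.40, a_CC = 36/360 = 0.10
I − A =
  [   0.95     0.00    -0.15    -0.30]
  [  -0.05     0.80    -0.05    -0.10]
  [  -0.05    -0.45     0.65    -0.40]
  [  -0.20    -0.10    -0.15     0.90]
Compute the cofactors C_ij = (−1)^(i+j)·(3×3 minor ij) of I−A; the adjugate is their transpose:
adj(I−A) = Cᵀ =
  [ 0.384500   0.106500   0.144000   0.204000]
  [ 0.046250   0.438750   0.066000   0.093500]
  [ 0.130750   0.397250   0.625000   0.365500]
  [ 0.112375   0.138625   0.143500   0.463250]
det(I−A) = Σ_j (I−A)_1j·C_1j = (0.95)(0.384500) + (0.00)(0.046250) + (-0.15)(0.130750) + (-0.30)(0.112375) = 0.31195
(I − A)⁻¹ = adj(I−A) / det(I−A) ≈
  [   1.2326     0.3414     0.4616     0.6540]
  [   0.1483     1.4065     0.2116     0.2997]
  [   0.4191     1.2734     2.0035     1.1717]
  [   0.3602     0.4444     0.4600     1.4850]
The output multiplier for sector j is the column-j sum of the Leontief inverse (I − A)⁻¹ = adj(I−A) / det(I−A).
Column C of adj(I−A): (0.204000, 0.093500, 0.365500, 0.463250); det(I−A) = 0.31195.
m_C = (0.204000 + 0.093500 + 0.365500 + 0.463250) / 0.31195 = 1.12625 / 0.31195 ≈ 3.610.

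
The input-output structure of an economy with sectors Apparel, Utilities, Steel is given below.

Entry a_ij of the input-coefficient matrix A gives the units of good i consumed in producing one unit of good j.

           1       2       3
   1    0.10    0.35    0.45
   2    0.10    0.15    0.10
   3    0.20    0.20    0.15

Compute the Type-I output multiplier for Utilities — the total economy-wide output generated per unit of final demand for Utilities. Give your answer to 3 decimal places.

m_2 = 2.574

I − A =
  [   0.90    -0.35    -0.45]
  [  -0.10     0.85    -0.10]
  [  -0.20    -0.20     0.85]
Cofactors of I−A, C_ij = (−1)^(i+j)·(minor ij) (rows/columns in the sector order above):
  C_11 = (0.85)(0.85) − (-0.10)(-0.20) = 0.7025
  C_12 = −[(-0.10)(0.85) − (-0.10)(-0.20)] = 0.1050
  C_13 = (-0.10)(-0.20) − (0.85)(-0.20) = 0.1900
  C_21 = −[(-0.35)(0.85) − (-0.45)(-0.20)] = 0.3875
  C_22 = (0.90)(0.85) − (-0.45)(-0.20) = 0.6750
  C_23 = −[(0.90)(-0.20) − (-0.35)(-0.20)] = 0.2500
  C_31 = (-0.35)(-0.10) − (-0.45)(0.85) = 0.4175
  C_32 = −[(0.90)(-0.10) − (-0.45)(-0.10)] = 0.1350
  C_33 = (0.90)(0.85) − (-0.35)(-0.10) = 0.7300
det(I−A) = Σ_j (I−A)_1j·C_1j = (0.90)(0.7025) + (-0.35)(0.1050) + (-0.45)(0.1900) = 0.5100
adj(I−A) = Cᵀ =
  [ 0.7025   0.3875   0.4175]
  [ 0.1050   0.6750   0.1350]
  [ 0.1900   0.2500   0.7300]
(I − A)⁻¹ = adj(I−A) / det(I−A) ≈
  [   1.3775     0.7598     0.8186]
  [   0.2059     1.3235     0.2647]
  [   0.3725     0.4902     1.4314]
The output multiplier for sector j is the column-j sum of the Leontief inverse (I − A)⁻¹ = adj(I−A) / det(I−A).
Column 2 of adj(I−A): (0.3875, 0.6750, 0.2500); det(I−A) = 0.5100.
m_2 = (0.3875 + 0.6750 + 0.2500) / 0.5100 = 1.3125 / 0.5100 ≈ 2.574.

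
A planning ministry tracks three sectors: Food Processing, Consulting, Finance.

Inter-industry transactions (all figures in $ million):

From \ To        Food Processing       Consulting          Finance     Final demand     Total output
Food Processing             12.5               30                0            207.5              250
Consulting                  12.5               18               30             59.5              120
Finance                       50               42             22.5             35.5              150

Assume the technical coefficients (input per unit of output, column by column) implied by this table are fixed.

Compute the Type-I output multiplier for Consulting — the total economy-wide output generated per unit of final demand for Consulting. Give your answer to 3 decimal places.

Technical coefficients a_ij = z_ij / X_j:
  a_11 = 12.5/250 = 0.05, a_21 = 12.5/250 = 0.05, a_31 = 50/250 = 0.20
  a_12 = 30/120 = 0.25, a_22 = 18/120 = 0.15, a_32 = 42/120 = 0.35
  a_13 = 0/150 = 0.00, a_23 = 30/150 = 0.20, a_33 = 22.5/150 = 0.15
I − A =
  [   0.95    -0.25     0.00]
  [  -0.05     0.85    -0.20]
  [  -0.20    -0.35     0.85]
Cofactors of I−A, C_ij = (−1)^(i+j)·(minor ij) (rows/columns in the sector order above):
  C_11 = (0.85)(0.85) − (-0.20)(-0.35) = 0.6525
  C_12 = −[(-0.05)(0.85) − (-0.20)(-0.20)] = 0.0825
  C_13 = (-0.05)(-0.35) − (0.85)(-0.20) = 0.1875
  C_21 = −[(-0.25)(0.85) − (0.00)(-0.35)] = 0.2125
  C_22 = (0.95)(0.85) − (0.00)(-0.20) = 0.8075
  C_23 = −[(0.95)(-0.35) − (-0.25)(-0.20)] = 0.3825
  C_31 = (-0.25)(-0.20) − (0.00)(0.85) = 0.0500
  C_32 = −[(0.95)(-0.20) − (0.00)(-0.05)] = 0.1900
  C_33 = (0.95)(0.85) − (-0.25)(-0.05) = 0.7950
det(I−A) = Σ_j (I−A)_1j·C_1j = (0.95)(0.6525) + (-0.25)(0.0825) + (0.00)(0.1875) = 0.59925
adj(I−A) = Cᵀ =
  [ 0.6525   0.2125   0.0500]
  [ 0.0825   0.8075   0.1900]
  [ 0.1875   0.3825   0.7950]
(I − A)⁻¹ = adj(I−A) / det(I−A) ≈
  [   1.0889     0.3546     0.0834]
  [   0.1377     1.3475     0.3171]
  [   0.3129     0.6383     1.3267]
The output multiplier for sector j is the column-j sum of the Leontief inverse (I − A)⁻¹ = adj(I−A) / det(I−A).
Column 2 of adj(I−A): (0.2125, 0.8075, 0.3825); det(I−A) = 0.59925.
m_2 = (0.2125 + 0.8075 + 0.3825) / 0.59925 = 1.4025 / 0.59925 ≈ 2.340.

m_2 = 2.340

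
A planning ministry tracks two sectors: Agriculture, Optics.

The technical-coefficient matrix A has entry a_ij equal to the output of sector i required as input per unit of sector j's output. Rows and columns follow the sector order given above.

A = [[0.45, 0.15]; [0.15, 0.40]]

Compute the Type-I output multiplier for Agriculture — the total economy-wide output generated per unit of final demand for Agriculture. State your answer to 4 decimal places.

I − A =
  [   0.55    -0.15]
  [  -0.15     0.60]
det(I−A) = (0.55)(0.60) − (-0.15)(-0.15) = 0.3075
adj(I−A) = [[0.60, 0.15], [0.15, 0.55]]
(I − A)⁻¹ = adj(I−A) / det(I−A) ≈
  [   1.95122     0.48780]
  [   0.48780     1.78862]
The output multiplier for sector j is the column-j sum of the Leontief inverse (I − A)⁻¹ = adj(I−A) / det(I−A).
Column 1 of adj(I−A): (0.60, 0.15); det(I−A) = 0.3075.
m_1 = (0.60 + 0.15) / 0.3075 = 0.75 / 0.3075 ≈ 2.4390.

m_1 = 2.4390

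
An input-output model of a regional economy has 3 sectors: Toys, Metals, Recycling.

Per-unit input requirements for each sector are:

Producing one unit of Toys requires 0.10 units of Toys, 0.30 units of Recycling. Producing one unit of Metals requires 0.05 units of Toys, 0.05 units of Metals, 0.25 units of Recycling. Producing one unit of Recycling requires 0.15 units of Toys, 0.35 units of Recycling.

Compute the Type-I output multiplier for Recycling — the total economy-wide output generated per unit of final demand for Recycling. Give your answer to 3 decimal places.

I − A =
  [   0.90    -0.05    -0.15]
  [   0.00     0.95     0.00]
  [  -0.30    -0.25     0.65]
Cofactors of I−A, C_ij = (−1)^(i+j)·(minor ij) (rows/columns in the sector order above):
  C_11 = (0.95)(0.65) − (0.00)(-0.25) = 0.6175
  C_12 = −[(0.00)(0.65) − (0.00)(-0.30)] = 0.0000
  C_13 = (0.00)(-0.25) − (0.95)(-0.30) = 0.2850
  C_21 = −[(-0.05)(0.65) − (-0.15)(-0.25)] = 0.0700
  C_22 = (0.90)(0.65) − (-0.15)(-0.30) = 0.5400
  C_23 = −[(0.90)(-0.25) − (-0.05)(-0.30)] = 0.2400
  C_31 = (-0.05)(0.00) − (-0.15)(0.95) = 0.1425
  C_32 = −[(0.90)(0.00) − (-0.15)(0.00)] = 0.0000
  C_33 = (0.90)(0.95) − (-0.05)(0.00) = 0.8550
det(I−A) = Σ_j (I−A)_1j·C_1j = (0.90)(0.6175) + (-0.05)(0.0000) + (-0.15)(0.2850) = 0.5130
adj(I−A) = Cᵀ =
  [ 0.6175   0.0700   0.1425]
  [ 0.0000   0.5400   0.0000]
  [ 0.2850   0.2400   0.8550]
(I − A)⁻¹ = adj(I−A) / det(I−A) ≈
  [   1.2037     0.1365     0.2778]
  [   0.0000     1.0526     0.0000]
  [   0.5556     0.4678     1.6667]
The output multiplier for sector j is the column-j sum of the Leontief inverse (I − A)⁻¹ = adj(I−A) / det(I−A).
Column R of adj(I−A): (0.1425, 0.0000, 0.8550); det(I−A) = 0.5130.
m_R = (0.1425 + 0.0000 + 0.8550) / 0.5130 = 0.9975 / 0.5130 ≈ 1.944.

m_R = 1.944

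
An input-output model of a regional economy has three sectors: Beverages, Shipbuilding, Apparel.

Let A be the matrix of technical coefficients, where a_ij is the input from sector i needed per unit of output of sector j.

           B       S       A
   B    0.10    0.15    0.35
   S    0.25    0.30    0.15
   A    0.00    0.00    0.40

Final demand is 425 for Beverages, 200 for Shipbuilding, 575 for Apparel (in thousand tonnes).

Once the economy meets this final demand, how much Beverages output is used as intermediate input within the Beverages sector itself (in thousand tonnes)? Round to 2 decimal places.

I − A =
  [   0.90    -0.15    -0.35]
  [  -0.25     0.70    -0.15]
  [   0.00     0.00     0.60]
Cofactors of I−A, C_ij = (−1)^(i+j)·(minor ij) (rows/columns in the sector order above):
  C_11 = (0.70)(0.60) − (-0.15)(0.00) = 0.4200
  C_12 = −[(-0.25)(0.60) − (-0.15)(0.00)] = 0.1500
  C_13 = (-0.25)(0.00) − (0.70)(0.00) = 0.0000
  C_21 = −[(-0.15)(0.60) − (-0.35)(0.00)] = 0.0900
  C_22 = (0.90)(0.60) − (-0.35)(0.00) = 0.5400
  C_23 = −[(0.90)(0.00) − (-0.15)(0.00)] = 0.0000
  C_31 = (-0.15)(-0.15) − (-0.35)(0.70) = 0.2675
  C_32 = −[(0.90)(-0.15) − (-0.35)(-0.25)] = 0.2225
  C_33 = (0.90)(0.70) − (-0.15)(-0.25) = 0.5925
det(I−A) = Σ_j (I−A)_1j·C_1j = (0.90)(0.4200) + (-0.15)(0.1500) + (-0.35)(0.0000) = 0.3555
adj(I−A) = Cᵀ =
  [ 0.4200   0.0900   0.2675]
  [ 0.1500   0.5400   0.2225]
  [ 0.0000   0.0000   0.5925]
(I − A)⁻¹ = adj(I−A) / det(I−A) ≈
  [   1.1814     0.2532     0.7525]
  [   0.4219     1.5190     0.6259]
  [   0.0000     0.0000     1.6667]
First solve x = (I − A)⁻¹ d = adj(I−A)·d / det(I−A); in particular x_B = (0.4200·425 + 0.0900·200 + 0.2675·575) / 0.3555 = 350.3125 / 0.3555 ≈ 985.4079.
Intermediate flow from B to B: z_BB = a_BB · x_B = 0.10 × 350.3125 / 0.3555 = 35.03125 / 0.3555 ≈ 98.54.

z_BB = 98.54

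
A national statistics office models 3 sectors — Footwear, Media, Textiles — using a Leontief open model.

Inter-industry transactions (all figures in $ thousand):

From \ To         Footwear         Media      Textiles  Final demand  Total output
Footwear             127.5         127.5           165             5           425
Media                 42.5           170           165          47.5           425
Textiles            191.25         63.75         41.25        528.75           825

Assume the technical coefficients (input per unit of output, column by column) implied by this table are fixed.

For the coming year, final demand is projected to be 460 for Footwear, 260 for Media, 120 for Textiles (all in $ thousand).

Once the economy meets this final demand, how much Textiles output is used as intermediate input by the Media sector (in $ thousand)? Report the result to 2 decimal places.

z_32 = 143.39

Technical coefficients a_ij = z_ij / X_j:
  a_11 = 127.5/425 = 0.30, a_21 = 42.5/425 = 0.10, a_31 = 191.25/425 = 0.45
  a_12 = 127.5/425 = 0.30, a_22 = 170/425 = 0.40, a_32 = 63.75/425 = 0.15
  a_13 = 165/825 = 0.20, a_23 = 165/825 = 0.20, a_33 = 41.25/825 = 0.05
I − A =
  [   0.70    -0.30    -0.20]
  [  -0.10     0.60    -0.20]
  [  -0.45    -0.15     0.95]
Cofactors of I−A, C_ij = (−1)^(i+j)·(minor ij) (rows/columns in the sector order above):
  C_11 = (0.60)(0.95) − (-0.20)(-0.15) = 0.5400
  C_12 = −[(-0.10)(0.95) − (-0.20)(-0.45)] = 0.1850
  C_13 = (-0.10)(-0.15) − (0.60)(-0.45) = 0.2850
  C_21 = −[(-0.30)(0.95) − (-0.20)(-0.15)] = 0.3150
  C_22 = (0.70)(0.95) − (-0.20)(-0.45) = 0.5750
  C_23 = −[(0.70)(-0.15) − (-0.30)(-0.45)] = 0.2400
  C_31 = (-0.30)(-0.20) − (-0.20)(0.60) = 0.1800
  C_32 = −[(0.70)(-0.20) − (-0.20)(-0.10)] = 0.1600
  C_33 = (0.70)(0.60) − (-0.30)(-0.10) = 0.3900
det(I−A) = Σ_j (I−A)_1j·C_1j = (0.70)(0.5400) + (-0.30)(0.1850) + (-0.20)(0.2850) = 0.2655
adj(I−A) = Cᵀ =
  [ 0.5400   0.3150   0.1800]
  [ 0.1850   0.5750   0.1600]
  [ 0.2850   0.2400   0.3900]
(I − A)⁻¹ = adj(I−A) / det(I−A) ≈
  [   2.0339     1.1864     0.6780]
  [   0.6968     2.1657     0.6026]
  [   1.0734     0.9040     1.4689]
First solve x = (I − A)⁻¹ d = adj(I−A)·d / det(I−A); in particular x_2 = (0.1850·460 + 0.5750·260 + 0.1600·120) / 0.2655 = 253.80 / 0.2655 ≈ 955.9322.
Intermediate flow from 3 to 2: z_32 = a_32 · x_2 = 0.15 × 253.80 / 0.2655 = 38.07 / 0.2655 ≈ 143.39.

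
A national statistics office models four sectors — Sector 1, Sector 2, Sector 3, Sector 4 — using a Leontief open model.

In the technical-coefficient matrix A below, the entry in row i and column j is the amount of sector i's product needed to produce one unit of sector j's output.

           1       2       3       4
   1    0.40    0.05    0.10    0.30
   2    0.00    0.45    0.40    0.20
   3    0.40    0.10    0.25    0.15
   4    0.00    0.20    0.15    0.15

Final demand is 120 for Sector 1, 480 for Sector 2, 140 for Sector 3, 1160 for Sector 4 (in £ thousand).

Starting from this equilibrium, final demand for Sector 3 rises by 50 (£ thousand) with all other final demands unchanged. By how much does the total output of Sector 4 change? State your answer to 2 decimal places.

I − A =
  [   0.60    -0.05    -0.10    -0.30]
  [   0.00     0.55    -0.40    -0.20]
  [  -0.40    -0.10     0.75    -0.15]
  [   0.00    -0.20    -0.15     0.85]
Compute the cofactors C_ij = (−1)^(i+j)·(3×3 minor ij) of I−A; the adjugate is their transpose:
adj(I−A) = Cᵀ =
  [ 0.25925   0.09175   0.11000   0.13250]
  [ 0.14800   0.31700   0.22200   0.16600]
  [ 0.17100   0.11000   0.25650   0.13150]
  [ 0.06500   0.09400   0.09750   0.19350]
det(I−A) = Σ_j (I−A)_1j·C_1j = (0.60)(0.25925) + (-0.05)(0.14800) + (-0.10)(0.17100) + (-0.30)(0.06500) = 0.11155
(I − A)⁻¹ = adj(I−A) / det(I−A) ≈
  [   2.3241     0.8225     0.9861     1.1878]
  [   1.3268     2.8418     1.9901     1.4881]
  [   1.5329     0.9861     2.2994     1.1788]
  [   0.5827     0.8427     0.8740     1.7346]
Δx = (I − A)⁻¹ Δd with Δd having +50 in the Sector 3 component and 0 elsewhere.
So Δx_4 = L_43 · (+50), where L_43 = adj(I−A)_43 / det(I−A) = 0.09750 / 0.11155.
Δx_4 = 0.09750 × (+50) / 0.11155 = 4.875 / 0.11155 ≈ 43.70.

Δx_4 = 43.70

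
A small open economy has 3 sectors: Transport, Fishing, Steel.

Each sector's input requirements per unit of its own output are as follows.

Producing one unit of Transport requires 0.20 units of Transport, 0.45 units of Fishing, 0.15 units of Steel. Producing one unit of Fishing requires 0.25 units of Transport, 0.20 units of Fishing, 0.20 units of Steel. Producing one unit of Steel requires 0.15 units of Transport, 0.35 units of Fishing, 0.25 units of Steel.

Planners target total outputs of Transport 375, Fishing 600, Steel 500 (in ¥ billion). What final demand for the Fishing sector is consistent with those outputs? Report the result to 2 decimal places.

I − A =
  [   0.80    -0.25    -0.15]
  [  -0.45     0.80    -0.35]
  [  -0.15    -0.20     0.75]
d = (I − A) x:
  d_T = (+0.80)·375 + (-0.25)·600 + (-0.15)·500 = 75.00
  d_F = (-0.45)·375 + (+0.80)·600 + (-0.35)·500 = 136.25
  d_S = (-0.15)·375 + (-0.20)·600 + (+0.75)·500 = 198.75

d_F = 136.25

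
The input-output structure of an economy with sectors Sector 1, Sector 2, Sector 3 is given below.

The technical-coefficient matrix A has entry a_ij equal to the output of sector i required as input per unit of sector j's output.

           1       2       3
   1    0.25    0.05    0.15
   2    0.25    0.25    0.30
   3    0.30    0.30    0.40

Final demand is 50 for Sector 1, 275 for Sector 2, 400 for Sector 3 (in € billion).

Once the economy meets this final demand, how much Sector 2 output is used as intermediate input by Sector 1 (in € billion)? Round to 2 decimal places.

I − A =
  [   0.75    -0.05    -0.15]
  [  -0.25     0.75    -0.30]
  [  -0.30    -0.30     0.60]
Cofactors of I−A, C_ij = (−1)^(i+j)·(minor ij) (rows/columns in the sector order above):
  C_11 = (0.75)(0.60) − (-0.30)(-0.30) = 0.3600
  C_12 = −[(-0.25)(0.60) − (-0.30)(-0.30)] = 0.2400
  C_13 = (-0.25)(-0.30) − (0.75)(-0.30) = 0.3000
  C_21 = −[(-0.05)(0.60) − (-0.15)(-0.30)] = 0.0750
  C_22 = (0.75)(0.60) − (-0.15)(-0.30) = 0.4050
  C_23 = −[(0.75)(-0.30) − (-0.05)(-0.30)] = 0.2400
  C_31 = (-0.05)(-0.30) − (-0.15)(0.75) = 0.1275
  C_32 = −[(0.75)(-0.30) − (-0.15)(-0.25)] = 0.2625
  C_33 = (0.75)(0.75) − (-0.05)(-0.25) = 0.5500
det(I−A) = Σ_j (I−A)_1j·C_1j = (0.75)(0.3600) + (-0.05)(0.2400) + (-0.15)(0.3000) = 0.2130
adj(I−A) = Cᵀ =
  [ 0.3600   0.0750   0.1275]
  [ 0.2400   0.4050   0.2625]
  [ 0.3000   0.2400   0.5500]
(I − A)⁻¹ = adj(I−A) / det(I−A) ≈
  [   1.6901     0.3521     0.5986]
  [   1.1268     1.9014     1.2324]
  [   1.4085     1.1268     2.5822]
First solve x = (I − A)⁻¹ d = adj(I−A)·d / det(I−A); in particular x_1 = (0.3600·50 + 0.0750·275 + 0.1275·400) / 0.2130 = 89.625 / 0.2130 ≈ 420.7746.
Intermediate flow from 2 to 1: z_21 = a_21 · x_1 = 0.25 × 89.625 / 0.2130 = 22.40625 / 0.2130 ≈ 105.19.

z_21 = 105.19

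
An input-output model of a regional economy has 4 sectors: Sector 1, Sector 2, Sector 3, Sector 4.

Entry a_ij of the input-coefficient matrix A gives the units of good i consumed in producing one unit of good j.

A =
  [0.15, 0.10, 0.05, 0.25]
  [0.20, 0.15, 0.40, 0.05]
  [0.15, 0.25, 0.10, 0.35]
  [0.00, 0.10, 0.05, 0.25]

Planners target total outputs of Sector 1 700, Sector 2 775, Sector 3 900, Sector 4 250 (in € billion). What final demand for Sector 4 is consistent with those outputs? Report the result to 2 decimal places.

I − A =
  [   0.85    -0.10    -0.05    -0.25]
  [  -0.20     0.85    -0.40    -0.05]
  [  -0.15    -0.25     0.90    -0.35]
  [   0.00    -0.10    -0.05     0.75]
d = (I − A) x:
  d_1 = (+0.85)·700 + (-0.10)·775 + (-0.05)·900 + (-0.25)·250 = 410.00
  d_2 = (-0.20)·700 + (+0.85)·775 + (-0.40)·900 + (-0.05)·250 = 146.25
  d_3 = (-0.15)·700 + (-0.25)·775 + (+0.90)·900 + (-0.35)·250 = 423.75
  d_4 = (+0.00)·700 + (-0.10)·775 + (-0.05)·900 + (+0.75)·250 = 65.00

d_4 = 65.00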